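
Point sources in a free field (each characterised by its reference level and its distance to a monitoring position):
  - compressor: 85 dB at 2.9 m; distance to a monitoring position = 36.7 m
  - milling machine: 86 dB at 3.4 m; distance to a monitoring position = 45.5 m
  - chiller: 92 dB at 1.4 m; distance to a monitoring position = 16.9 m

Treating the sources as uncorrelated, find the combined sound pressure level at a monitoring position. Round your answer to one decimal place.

71.8 dB

Propagate each source to the receiver with L = L_ref − 20·log₁₀(r/r_ref), then add intensities.
compressor: 85 − 20·log₁₀(36.7/2.9) = 85 − 22.05 = 62.95 dB.
milling machine: 86 − 20·log₁₀(45.5/3.4) = 86 − 22.53 = 63.47 dB.
chiller: 92 − 20·log₁₀(16.9/1.4) = 92 − 21.64 = 70.36 dB.
Σ 10^(L/10) = 1.507e+07 → L_total = 10·log₁₀(1.507e+07) = 71.78 dB.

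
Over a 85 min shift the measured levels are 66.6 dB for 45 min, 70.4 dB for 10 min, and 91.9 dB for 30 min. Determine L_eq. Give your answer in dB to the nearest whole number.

L_eq = 10·log₁₀[(1/T)·Σ tᵢ·10^(Lᵢ/10)] with T = 85 min.
Σ tᵢ·10^(Lᵢ/10) = 45·10^(66.6/10) + 10·10^(70.4/10) + 30·10^(91.9/10) = 4.678e+10.
L_eq = 10·log₁₀(4.678e+10/85) = 87.41 dB.

87 dB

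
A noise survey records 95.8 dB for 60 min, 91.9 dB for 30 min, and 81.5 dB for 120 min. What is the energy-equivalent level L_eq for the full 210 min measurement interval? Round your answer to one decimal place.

91.4 dB

The energy average is taken in the linear domain: L_eq = 10·log₁₀[(Σ tᵢ·10^(Lᵢ/10))/T], T = 210 min.
Σ tᵢ·10^(Lᵢ/10) = 60·10^(95.8/10) + 30·10^(91.9/10) + 120·10^(81.5/10) = 2.915e+11.
L_eq = 10·log₁₀(2.915e+11/210) = 91.42 dB.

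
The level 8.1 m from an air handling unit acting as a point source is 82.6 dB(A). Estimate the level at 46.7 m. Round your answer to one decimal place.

67.4 dB(A)

Point-source attenuation: ΔL = 20·log₁₀(r₂/r₁) = 20·log₁₀(46.7/8.1) = 15.217 dB.
L₂ = 82.6 − 20·log₁₀(46.7/8.1) = 82.6 − 15.217 = 67.38 dB(A).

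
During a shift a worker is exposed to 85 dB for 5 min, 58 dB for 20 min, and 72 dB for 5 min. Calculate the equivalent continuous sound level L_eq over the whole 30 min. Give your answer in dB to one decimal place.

77.5 dB

L_eq = 10·log₁₀[(1/T)·Σ tᵢ·10^(Lᵢ/10)] with T = 30 min.
Σ tᵢ·10^(Lᵢ/10) = 5·10^(85/10) + 20·10^(58/10) + 5·10^(72/10) = 1.673e+09.
L_eq = 10·log₁₀(1.673e+09/30) = 77.46 dB.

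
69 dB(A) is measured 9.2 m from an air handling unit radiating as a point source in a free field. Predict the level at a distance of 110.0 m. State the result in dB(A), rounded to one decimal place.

47.4 dB(A)

For a point source, L₂ = L₁ − 20·log₁₀(r₂/r₁).
L₂ = 69 − 20·log₁₀(110.0/9.2) = 69 − 21.552 = 47.45 dB(A).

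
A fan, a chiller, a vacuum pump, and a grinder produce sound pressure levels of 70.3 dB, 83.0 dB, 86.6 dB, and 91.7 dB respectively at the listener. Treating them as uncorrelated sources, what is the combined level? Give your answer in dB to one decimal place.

Incoherent sources combine by intensity addition: L_total = 10·log₁₀(Σ 10^(L_i/10)).
Σ 10^(L/10) = 10^(70.3/10) + 10^(83.0/10) + 10^(86.6/10) + 10^(91.7/10) = 2.146e+09.
L_total = 10·log₁₀(2.146e+09) = 93.32 dB.

93.3 dB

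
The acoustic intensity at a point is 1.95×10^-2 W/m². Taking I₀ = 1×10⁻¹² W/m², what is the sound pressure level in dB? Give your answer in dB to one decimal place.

102.9 dB

Dividing by I₀ shifts the exponent by 12: I/I₀ = 1.95×10^10.
L = 10·(0.2900 + 10) = 102.90 dB.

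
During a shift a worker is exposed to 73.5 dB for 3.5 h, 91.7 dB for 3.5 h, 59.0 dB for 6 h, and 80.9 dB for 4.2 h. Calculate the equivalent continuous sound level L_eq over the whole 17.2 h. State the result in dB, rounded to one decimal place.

Weight each interval's intensity by its duration and average over T = 17.2 h:
Σ tᵢ·10^(Lᵢ/10) = 3.5·10^(73.5/10) + 3.5·10^(91.7/10) + 6·10^(59.0/10) + 4.2·10^(80.9/10) = 5.777e+09.
L_eq = 10·log₁₀(5.777e+09/17.2) = 85.26 dB.

85.3 dB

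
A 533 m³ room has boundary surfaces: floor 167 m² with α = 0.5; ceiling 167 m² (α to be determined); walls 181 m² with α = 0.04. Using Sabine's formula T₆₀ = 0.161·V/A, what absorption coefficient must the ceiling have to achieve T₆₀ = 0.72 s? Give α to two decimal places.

0.17

From T₆₀ = 0.161·V/A, the target T₆₀ = 0.72 s needs A = 0.161·533/0.72 = 119.18 m².
Absorption from the other surfaces = 167·0.5 + 181·0.04 = 90.74 m², so the ceiling must supply 28.44 m² over 167 m².
α = 28.44/167 = 0.170.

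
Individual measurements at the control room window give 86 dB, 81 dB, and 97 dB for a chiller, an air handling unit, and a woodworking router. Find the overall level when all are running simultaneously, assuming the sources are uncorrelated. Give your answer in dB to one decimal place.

Incoherent sources combine by intensity addition: L_total = 10·log₁₀(Σ 10^(L_i/10)).
Σ 10^(L/10) = 10^(86/10) + 10^(81/10) + 10^(97/10) = 5.536e+09.
L_total = 10·log₁₀(5.536e+09) = 97.43 dB.

97.4 dB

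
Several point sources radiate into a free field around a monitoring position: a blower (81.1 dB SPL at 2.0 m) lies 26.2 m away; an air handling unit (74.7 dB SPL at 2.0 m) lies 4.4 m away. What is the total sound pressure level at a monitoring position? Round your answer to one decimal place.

68.4 dB SPL

First find each source's level at the receiver (point-source: −20·log₁₀(r/r_ref)), then combine on an intensity basis.
blower: 81.1 − 20·log₁₀(26.2/2.0) = 81.1 − 22.35 = 58.75 dB SPL.
air handling unit: 74.7 − 20·log₁₀(4.4/2.0) = 74.7 − 6.85 = 67.85 dB SPL.
Σ 10^(L/10) = 6.848e+06 → L_total = 10·log₁₀(6.848e+06) = 68.36 dB SPL.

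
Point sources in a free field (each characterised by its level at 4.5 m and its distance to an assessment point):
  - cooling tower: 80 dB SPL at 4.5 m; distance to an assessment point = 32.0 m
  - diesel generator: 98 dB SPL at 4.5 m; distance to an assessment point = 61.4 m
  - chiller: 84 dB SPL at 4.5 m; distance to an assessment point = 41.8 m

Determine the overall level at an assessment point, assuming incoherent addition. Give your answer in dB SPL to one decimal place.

75.9 dB SPL

Apply inverse-square spreading to bring every level to the receiver, then sum 10^(L/10).
cooling tower: 80 − 20·log₁₀(32.0/4.5) = 80 − 17.04 = 62.96 dB SPL.
diesel generator: 98 − 20·log₁₀(61.4/4.5) = 98 − 22.70 = 75.30 dB SPL.
chiller: 84 − 20·log₁₀(41.8/4.5) = 84 − 19.36 = 64.64 dB SPL.
Σ 10^(L/10) = 3.878e+07 → L_total = 10·log₁₀(3.878e+07) = 75.89 dB SPL.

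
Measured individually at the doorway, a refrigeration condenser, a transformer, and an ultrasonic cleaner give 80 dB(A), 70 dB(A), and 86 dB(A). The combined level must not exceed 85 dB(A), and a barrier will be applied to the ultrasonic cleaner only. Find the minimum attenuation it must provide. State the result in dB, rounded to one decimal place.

2.9 dB

The untreated sources together contribute 10^(80/10) + 10^(70/10) = 1.100e+08, i.e. 80.41 dB(A).
The limit corresponds to 10^(85/10) = 3.162e+08; subtracting the fixed part leaves 2.062e+08 for the ultrasonic cleaner, i.e. 83.14 dB(A).
Required insertion loss = 86 − 83.14 = 2.86 dB.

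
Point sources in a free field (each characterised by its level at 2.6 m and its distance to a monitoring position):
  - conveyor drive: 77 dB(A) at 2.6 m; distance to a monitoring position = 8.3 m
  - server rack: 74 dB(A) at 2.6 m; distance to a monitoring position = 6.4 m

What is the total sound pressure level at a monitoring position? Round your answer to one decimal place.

69.6 dB(A)

Propagate each source to the receiver with L = L_ref − 20·log₁₀(r/r_ref), then add intensities.
conveyor drive: 77 − 20·log₁₀(8.3/2.6) = 77 − 10.08 = 66.92 dB(A).
server rack: 74 − 20·log₁₀(6.4/2.6) = 74 − 7.82 = 66.18 dB(A).
Σ 10^(L/10) = 9.064e+06 → L_total = 10·log₁₀(9.064e+06) = 69.57 dB(A).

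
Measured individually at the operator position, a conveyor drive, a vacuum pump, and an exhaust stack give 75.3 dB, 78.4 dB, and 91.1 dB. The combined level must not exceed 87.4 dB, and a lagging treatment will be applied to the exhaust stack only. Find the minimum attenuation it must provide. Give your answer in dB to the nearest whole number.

The untreated sources together contribute 10^(75.3/10) + 10^(78.4/10) = 1.031e+08, i.e. 80.13 dB.
The limit corresponds to 10^(87.4/10) = 5.495e+08; subtracting the fixed part leaves 4.465e+08 for the exhaust stack, i.e. 86.50 dB.
Required insertion loss = 91.1 − 86.50 = 4.60 dB.

5 dB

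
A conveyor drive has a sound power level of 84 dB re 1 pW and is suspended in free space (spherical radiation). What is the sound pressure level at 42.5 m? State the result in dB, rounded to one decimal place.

40.4 dB

The power spreads over a sphere of area 4π·r², so L_p = L_w − 10·log₁₀(4π·r²).
4π·r² = 2.27e+04 m², 10·log₁₀ of that is 43.560 dB.
L_p = 84 − 43.560 = 40.44 dB.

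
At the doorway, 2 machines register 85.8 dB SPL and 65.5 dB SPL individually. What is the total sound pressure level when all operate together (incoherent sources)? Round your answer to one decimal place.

85.8 dB SPL

For uncorrelated sources the intensities add, so convert each level to linear form, sum, and take 10·log₁₀ of the total.
Σ 10^(L/10) = 10^(85.8/10) + 10^(65.5/10) = 3.837e+08.
L_total = 10·log₁₀(3.837e+08) = 85.84 dB SPL.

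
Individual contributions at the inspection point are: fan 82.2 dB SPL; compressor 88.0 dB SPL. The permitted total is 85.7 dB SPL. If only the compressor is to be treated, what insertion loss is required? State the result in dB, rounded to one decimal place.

The untreated sources together contribute 10^(82.2/10) = 1.660e+08, i.e. 82.20 dB SPL.
The limit corresponds to 10^(85.7/10) = 3.715e+08; subtracting the fixed part leaves 2.056e+08 for the compressor, i.e. 83.13 dB SPL.
Required insertion loss = 88.0 − 83.13 = 4.87 dB.

4.9 dB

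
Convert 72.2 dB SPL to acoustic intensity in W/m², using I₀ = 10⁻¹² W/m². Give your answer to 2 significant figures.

I = I₀·10^(L/10) = 10⁻¹² × 10^(72.2/10) = 10^(-4.780).

1.7e-05 W/m²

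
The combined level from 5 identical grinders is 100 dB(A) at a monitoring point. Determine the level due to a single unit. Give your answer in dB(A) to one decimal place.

93.0 dB(A)

Dividing the total intensity by 5 lowers the level by 10·log₁₀ 5 = 6.990 dB: L₁ = 100 − 6.990.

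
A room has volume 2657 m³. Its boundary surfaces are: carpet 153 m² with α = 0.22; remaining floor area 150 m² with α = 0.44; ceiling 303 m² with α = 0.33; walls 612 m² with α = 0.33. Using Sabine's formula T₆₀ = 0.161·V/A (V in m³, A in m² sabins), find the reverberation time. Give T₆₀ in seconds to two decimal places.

1.07 s

Total absorption A = 153·0.22 + 150·0.44 + 303·0.33 + 612·0.33 = 401.61 m² sabins.
T₆₀ = 0.161·V/A = 0.161·2657/401.61 = 1.065 s.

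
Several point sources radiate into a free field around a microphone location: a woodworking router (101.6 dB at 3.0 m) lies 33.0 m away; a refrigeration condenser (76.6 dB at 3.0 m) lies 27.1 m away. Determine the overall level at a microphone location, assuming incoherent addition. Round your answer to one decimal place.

Propagate each source to the receiver with L = L_ref − 20·log₁₀(r/r_ref), then add intensities.
woodworking router: 101.6 − 20·log₁₀(33.0/3.0) = 101.6 − 20.83 = 80.77 dB.
refrigeration condenser: 76.6 − 20·log₁₀(27.1/3.0) = 76.6 − 19.12 = 57.48 dB.
Σ 10^(L/10) = 1.200e+08 → L_total = 10·log₁₀(1.200e+08) = 80.79 dB.

80.8 dB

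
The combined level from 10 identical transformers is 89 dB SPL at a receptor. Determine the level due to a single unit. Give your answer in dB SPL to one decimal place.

79.0 dB SPL

Dividing the total intensity by 10 lowers the level by 10·log₁₀ 10 = 10.000 dB: L₁ = 89 − 10.000.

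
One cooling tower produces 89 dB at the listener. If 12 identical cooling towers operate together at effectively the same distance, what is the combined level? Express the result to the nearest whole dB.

100 dB

N identical incoherent sources raise the level by 10·log₁₀ N.
L_total = 89 + 10·log₁₀(12) = 89 + 10.792 = 99.79 dB.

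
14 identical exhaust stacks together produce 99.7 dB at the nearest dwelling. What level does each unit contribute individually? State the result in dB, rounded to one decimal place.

88.2 dB

14 equal contributions raise the level by 10·log₁₀ 14 = 11.461 dB, so each unit alone gives 99.7 − 11.461.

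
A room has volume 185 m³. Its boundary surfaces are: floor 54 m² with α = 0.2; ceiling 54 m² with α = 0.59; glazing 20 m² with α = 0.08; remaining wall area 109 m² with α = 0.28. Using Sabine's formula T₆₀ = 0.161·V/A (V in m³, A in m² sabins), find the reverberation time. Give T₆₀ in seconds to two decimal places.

0.40 s

A = Σ Sᵢαᵢ = 54·0.2 + 54·0.59 + 20·0.08 + 109·0.28 = 74.78 m².
T₆₀ = 0.161 × 185 / 74.78 = 0.398 s.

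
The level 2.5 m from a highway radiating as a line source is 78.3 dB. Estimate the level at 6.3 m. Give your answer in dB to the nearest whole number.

Line-source attenuation: ΔL = 10·log₁₀(r₂/r₁) = 10·log₁₀(6.3/2.5) = 4.014 dB.
L₂ = 78.3 − 10·log₁₀(6.3/2.5) = 78.3 − 4.014 = 74.29 dB.

74 dB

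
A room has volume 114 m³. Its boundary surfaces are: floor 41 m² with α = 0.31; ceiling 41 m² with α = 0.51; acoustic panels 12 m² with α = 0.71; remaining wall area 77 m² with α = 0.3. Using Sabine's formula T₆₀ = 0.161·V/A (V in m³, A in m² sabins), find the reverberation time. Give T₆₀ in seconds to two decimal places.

Summing Sᵢαᵢ: 41·0.31 + 41·0.51 + 12·0.71 + 77·0.3 = 65.24 m².
T₆₀ = 0.161 × 114 / 65.24 = 0.281 s.

0.28 s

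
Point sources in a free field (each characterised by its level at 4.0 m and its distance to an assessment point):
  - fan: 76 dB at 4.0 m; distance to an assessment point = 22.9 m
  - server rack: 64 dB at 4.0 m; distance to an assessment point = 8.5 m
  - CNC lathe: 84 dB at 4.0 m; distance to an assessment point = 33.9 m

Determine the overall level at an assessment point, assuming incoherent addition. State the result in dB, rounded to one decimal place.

67.2 dB

First find each source's level at the receiver (point-source: −20·log₁₀(r/r_ref)), then combine on an intensity basis.
fan: 76 − 20·log₁₀(22.9/4.0) = 76 − 15.16 = 60.84 dB.
server rack: 64 − 20·log₁₀(8.5/4.0) = 64 − 6.55 = 57.45 dB.
CNC lathe: 84 − 20·log₁₀(33.9/4.0) = 84 − 18.56 = 65.44 dB.
Σ 10^(L/10) = 5.268e+06 → L_total = 10·log₁₀(5.268e+06) = 67.22 dB.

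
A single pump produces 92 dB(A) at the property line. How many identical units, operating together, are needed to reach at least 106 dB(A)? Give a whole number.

Need L₁ + 10·log₁₀ N ≥ 106, i.e. log₁₀ N ≥ 1.40.
N ≥ 10^(14.0/10) = 25.119, so N = 26.

26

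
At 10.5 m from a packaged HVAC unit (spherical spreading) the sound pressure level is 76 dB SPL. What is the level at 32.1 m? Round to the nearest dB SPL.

66 dB SPL

Point-source attenuation: ΔL = 20·log₁₀(r₂/r₁) = 20·log₁₀(32.1/10.5) = 9.706 dB.
L₂ = 76 − 20·log₁₀(32.1/10.5) = 76 − 9.706 = 66.29 dB SPL.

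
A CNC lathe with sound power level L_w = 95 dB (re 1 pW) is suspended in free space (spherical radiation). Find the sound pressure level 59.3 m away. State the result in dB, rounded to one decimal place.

48.5 dB

The power spreads over a sphere of area 4π·r², so L_p = L_w − 10·log₁₀(4π·r²).
4π·r² = 4.419e+04 m², 10·log₁₀ of that is 46.453 dB.
L_p = 95 − 46.453 = 48.55 dB.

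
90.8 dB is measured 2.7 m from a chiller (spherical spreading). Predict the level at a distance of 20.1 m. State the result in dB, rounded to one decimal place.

73.4 dB

Spherical spreading from a point source gives a 20·log₁₀(r₂/r₁) drop.
L₂ = 90.8 − 20·log₁₀(20.1/2.7) = 90.8 − 17.437 = 73.36 dB.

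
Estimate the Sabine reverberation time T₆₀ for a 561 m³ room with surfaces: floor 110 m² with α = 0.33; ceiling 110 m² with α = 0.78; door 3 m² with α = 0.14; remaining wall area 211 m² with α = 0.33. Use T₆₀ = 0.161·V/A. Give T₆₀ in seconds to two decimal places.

Summing Sᵢαᵢ: 110·0.33 + 110·0.78 + 3·0.14 + 211·0.33 = 192.15 m².
T₆₀ = 0.161·V/A = 0.161·561/192.15 = 0.470 s.

0.47 s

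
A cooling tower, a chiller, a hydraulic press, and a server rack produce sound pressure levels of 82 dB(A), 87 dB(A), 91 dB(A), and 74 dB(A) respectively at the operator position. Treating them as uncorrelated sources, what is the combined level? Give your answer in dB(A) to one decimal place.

92.9 dB(A)

Incoherent sources combine by intensity addition: L_total = 10·log₁₀(Σ 10^(L_i/10)).
Σ 10^(L/10) = 10^(82/10) + 10^(87/10) + 10^(91/10) + 10^(74/10) = 1.944e+09.
L_total = 10·log₁₀(1.944e+09) = 92.89 dB(A).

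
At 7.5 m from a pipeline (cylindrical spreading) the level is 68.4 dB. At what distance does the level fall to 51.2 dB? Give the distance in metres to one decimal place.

393.6 m

The 17.2 dB drop corresponds to a distance ratio of 10^(17.2/10) for a line source.
r₂ = 7.5·10^((68.4−51.2)/10) = 7.5·10^(17.2/10) = 393.61 m.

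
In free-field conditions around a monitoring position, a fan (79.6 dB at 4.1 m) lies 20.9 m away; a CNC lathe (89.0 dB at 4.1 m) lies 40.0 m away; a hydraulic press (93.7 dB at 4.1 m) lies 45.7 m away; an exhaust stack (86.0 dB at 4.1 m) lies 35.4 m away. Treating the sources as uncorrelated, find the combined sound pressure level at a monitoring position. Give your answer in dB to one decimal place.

First find each source's level at the receiver (point-source: −20·log₁₀(r/r_ref)), then combine on an intensity basis.
fan: 79.6 − 20·log₁₀(20.9/4.1) = 79.6 − 14.15 = 65.45 dB.
CNC lathe: 89.0 − 20·log₁₀(40.0/4.1) = 89.0 − 19.79 = 69.21 dB.
hydraulic press: 93.7 − 20·log₁₀(45.7/4.1) = 93.7 − 20.94 = 72.76 dB.
exhaust stack: 86.0 − 20·log₁₀(35.4/4.1) = 86.0 − 18.72 = 67.28 dB.
Σ 10^(L/10) = 3.606e+07 → L_total = 10·log₁₀(3.606e+07) = 75.57 dB.

75.6 dB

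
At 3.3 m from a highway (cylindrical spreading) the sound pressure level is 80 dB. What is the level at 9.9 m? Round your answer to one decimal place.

Cylindrical spreading from a line source gives a 10·log₁₀(r₂/r₁) drop.
L₂ = 80 − 10·log₁₀(9.9/3.3) = 80 − 4.771 = 75.23 dB.

75.2 dB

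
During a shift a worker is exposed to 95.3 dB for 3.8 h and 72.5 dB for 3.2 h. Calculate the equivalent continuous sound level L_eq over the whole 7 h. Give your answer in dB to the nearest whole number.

93 dB

L_eq = 10·log₁₀[(1/T)·Σ tᵢ·10^(Lᵢ/10)] with T = 7 h.
Σ tᵢ·10^(Lᵢ/10) = 3.8·10^(95.3/10) + 3.2·10^(72.5/10) = 1.293e+10.
L_eq = 10·log₁₀(1.293e+10/7) = 92.67 dB.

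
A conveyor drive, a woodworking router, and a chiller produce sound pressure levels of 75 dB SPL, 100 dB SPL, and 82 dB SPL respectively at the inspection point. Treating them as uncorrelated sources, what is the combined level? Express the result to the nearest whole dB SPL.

Incoherent sources combine by intensity addition: L_total = 10·log₁₀(Σ 10^(L_i/10)).
Σ 10^(L/10) = 10^(75/10) + 10^(100/10) + 10^(82/10) = 1.019e+10.
L_total = 10·log₁₀(1.019e+10) = 100.08 dB SPL.

100 dB SPL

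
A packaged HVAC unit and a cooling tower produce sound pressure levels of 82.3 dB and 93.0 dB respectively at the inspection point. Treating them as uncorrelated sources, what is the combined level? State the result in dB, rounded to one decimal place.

93.4 dB

Incoherent sources combine by intensity addition: L_total = 10·log₁₀(Σ 10^(L_i/10)).
Σ 10^(L/10) = 10^(82.3/10) + 10^(93.0/10) = 2.165e+09.
L_total = 10·log₁₀(2.165e+09) = 93.35 dB.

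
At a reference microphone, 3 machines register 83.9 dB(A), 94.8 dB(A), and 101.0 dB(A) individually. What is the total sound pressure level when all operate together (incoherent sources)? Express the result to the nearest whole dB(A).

102 dB(A)

For uncorrelated sources the intensities add, so convert each level to linear form, sum, and take 10·log₁₀ of the total.
Σ 10^(L/10) = 10^(83.9/10) + 10^(94.8/10) + 10^(101.0/10) = 1.585e+10.
L_total = 10·log₁₀(1.585e+10) = 102.00 dB(A).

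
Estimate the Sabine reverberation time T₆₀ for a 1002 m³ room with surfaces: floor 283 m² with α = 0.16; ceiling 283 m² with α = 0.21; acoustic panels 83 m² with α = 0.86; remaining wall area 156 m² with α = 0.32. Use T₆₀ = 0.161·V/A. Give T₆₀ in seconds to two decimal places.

Total absorption A = 283·0.16 + 283·0.21 + 83·0.86 + 156·0.32 = 226.01 m² sabins.
T₆₀ = 0.161 × 1002 / 226.01 = 0.714 s.

0.71 s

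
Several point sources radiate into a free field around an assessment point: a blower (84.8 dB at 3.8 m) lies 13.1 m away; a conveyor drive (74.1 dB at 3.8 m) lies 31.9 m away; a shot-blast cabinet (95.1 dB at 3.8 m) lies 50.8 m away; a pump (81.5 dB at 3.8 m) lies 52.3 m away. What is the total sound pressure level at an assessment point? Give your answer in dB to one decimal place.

76.5 dB

Propagate each source to the receiver with L = L_ref − 20·log₁₀(r/r_ref), then add intensities.
blower: 84.8 − 20·log₁₀(13.1/3.8) = 84.8 − 10.75 = 74.05 dB.
conveyor drive: 74.1 − 20·log₁₀(31.9/3.8) = 74.1 − 18.48 = 55.62 dB.
shot-blast cabinet: 95.1 − 20·log₁₀(50.8/3.8) = 95.1 − 22.52 = 72.58 dB.
pump: 81.5 − 20·log₁₀(52.3/3.8) = 81.5 − 22.77 = 58.73 dB.
Σ 10^(L/10) = 4.463e+07 → L_total = 10·log₁₀(4.463e+07) = 76.50 dB.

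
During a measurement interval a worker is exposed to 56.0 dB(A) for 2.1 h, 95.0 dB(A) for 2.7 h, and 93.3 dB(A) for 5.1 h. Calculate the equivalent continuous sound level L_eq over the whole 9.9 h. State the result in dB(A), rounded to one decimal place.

L_eq = 10·log₁₀[(1/T)·Σ tᵢ·10^(Lᵢ/10)] with T = 9.9 h.
Σ tᵢ·10^(Lᵢ/10) = 2.1·10^(56.0/10) + 2.7·10^(95.0/10) + 5.1·10^(93.3/10) = 1.944e+10.
L_eq = 10·log₁₀(1.944e+10/9.9) = 92.93 dB(A).

92.9 dB(A)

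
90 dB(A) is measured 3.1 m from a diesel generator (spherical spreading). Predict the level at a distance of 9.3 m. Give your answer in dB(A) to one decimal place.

80.5 dB(A)

Spherical spreading from a point source gives a 20·log₁₀(r₂/r₁) drop.
L₂ = 90 − 20·log₁₀(9.3/3.1) = 90 − 9.542 = 80.46 dB(A).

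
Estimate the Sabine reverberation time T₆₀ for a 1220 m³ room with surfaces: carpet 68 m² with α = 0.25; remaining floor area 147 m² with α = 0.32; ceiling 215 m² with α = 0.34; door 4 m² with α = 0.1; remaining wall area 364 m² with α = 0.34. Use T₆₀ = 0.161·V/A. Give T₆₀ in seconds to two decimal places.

0.75 s

Summing Sᵢαᵢ: 68·0.25 + 147·0.32 + 215·0.34 + 4·0.1 + 364·0.34 = 261.30 m².
T₆₀ = 0.161 × 1220 / 261.30 = 0.752 s.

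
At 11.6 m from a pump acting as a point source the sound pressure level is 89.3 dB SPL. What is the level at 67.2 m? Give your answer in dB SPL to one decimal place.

74.0 dB SPL

Spherical spreading from a point source gives a 20·log₁₀(r₂/r₁) drop.
L₂ = 89.3 − 20·log₁₀(67.2/11.6) = 89.3 − 15.258 = 74.04 dB SPL.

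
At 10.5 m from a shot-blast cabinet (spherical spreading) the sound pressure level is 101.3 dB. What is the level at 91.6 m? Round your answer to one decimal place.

Point-source attenuation: ΔL = 20·log₁₀(r₂/r₁) = 20·log₁₀(91.6/10.5) = 18.814 dB.
L₂ = 101.3 − 20·log₁₀(91.6/10.5) = 101.3 − 18.814 = 82.49 dB.

82.5 dB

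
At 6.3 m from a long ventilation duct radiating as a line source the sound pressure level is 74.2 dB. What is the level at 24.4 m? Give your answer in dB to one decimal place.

Line-source attenuation: ΔL = 10·log₁₀(r₂/r₁) = 10·log₁₀(24.4/6.3) = 5.880 dB.
L₂ = 74.2 − 10·log₁₀(24.4/6.3) = 74.2 − 5.880 = 68.32 dB.

68.3 dB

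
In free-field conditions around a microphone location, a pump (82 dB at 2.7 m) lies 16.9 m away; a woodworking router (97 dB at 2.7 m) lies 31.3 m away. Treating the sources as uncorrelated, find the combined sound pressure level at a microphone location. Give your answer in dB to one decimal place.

First find each source's level at the receiver (point-source: −20·log₁₀(r/r_ref)), then combine on an intensity basis.
pump: 82 − 20·log₁₀(16.9/2.7) = 82 − 15.93 = 66.07 dB.
woodworking router: 97 − 20·log₁₀(31.3/2.7) = 97 − 21.28 = 75.72 dB.
Σ 10^(L/10) = 4.134e+07 → L_total = 10·log₁₀(4.134e+07) = 76.16 dB.

76.2 dB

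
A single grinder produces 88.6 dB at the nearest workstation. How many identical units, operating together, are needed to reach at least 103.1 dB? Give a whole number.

29

N identical sources give L₁ + 10·log₁₀ N, so require 10·log₁₀ N ≥ 103.1 − 88.6 = 14.5 dB.
N ≥ 10^(14.5/10) = 28.184, so N = 29.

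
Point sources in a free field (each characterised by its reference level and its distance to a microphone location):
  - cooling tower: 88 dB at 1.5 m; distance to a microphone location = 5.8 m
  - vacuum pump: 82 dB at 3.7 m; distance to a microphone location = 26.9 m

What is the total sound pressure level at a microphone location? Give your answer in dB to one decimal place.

Propagate each source to the receiver with L = L_ref − 20·log₁₀(r/r_ref), then add intensities.
cooling tower: 88 − 20·log₁₀(5.8/1.5) = 88 − 11.75 = 76.25 dB.
vacuum pump: 82 − 20·log₁₀(26.9/3.7) = 82 − 17.23 = 64.77 dB.
Σ 10^(L/10) = 4.520e+07 → L_total = 10·log₁₀(4.520e+07) = 76.55 dB.

76.6 dB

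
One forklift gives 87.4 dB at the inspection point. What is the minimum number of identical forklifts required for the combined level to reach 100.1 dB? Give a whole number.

19

N identical sources give L₁ + 10·log₁₀ N, so require 10·log₁₀ N ≥ 100.1 − 87.4 = 12.7 dB.
N ≥ 10^(12.7/10) = 18.621, so N = 19.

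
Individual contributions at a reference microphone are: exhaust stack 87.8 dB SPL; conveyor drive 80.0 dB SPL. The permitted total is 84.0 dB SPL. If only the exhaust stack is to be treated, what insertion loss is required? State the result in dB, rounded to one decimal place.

6.0 dB

The untreated sources together contribute 10^(80.0/10) = 1.000e+08, i.e. 80.00 dB SPL.
To meet 84.0 dB SPL overall, the treated exhaust stack may contribute at most 10^(84.0/10) − 1.000e+08 = 1.512e+08, i.e. 81.80 dB SPL.
So the exhaust stack must be reduced from 87.8 to 81.80 dB SPL: IL = 6.00 dB.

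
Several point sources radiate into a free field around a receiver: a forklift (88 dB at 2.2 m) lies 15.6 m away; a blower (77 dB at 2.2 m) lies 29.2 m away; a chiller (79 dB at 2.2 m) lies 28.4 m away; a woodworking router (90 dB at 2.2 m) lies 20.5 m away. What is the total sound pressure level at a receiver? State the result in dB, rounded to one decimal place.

Apply inverse-square spreading to bring every level to the receiver, then sum 10^(L/10).
forklift: 88 − 20·log₁₀(15.6/2.2) = 88 − 17.01 = 70.99 dB.
blower: 77 − 20·log₁₀(29.2/2.2) = 77 − 22.46 = 54.54 dB.
chiller: 79 − 20·log₁₀(28.4/2.2) = 79 − 22.22 = 56.78 dB.
woodworking router: 90 − 20·log₁₀(20.5/2.2) = 90 − 19.39 = 70.61 dB.
Σ 10^(L/10) = 2.483e+07 → L_total = 10·log₁₀(2.483e+07) = 73.95 dB.

73.9 dB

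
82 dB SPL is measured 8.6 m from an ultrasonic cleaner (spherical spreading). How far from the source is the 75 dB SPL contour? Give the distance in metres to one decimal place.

For a point source L₁ − L₂ = 20·log₁₀(r₂/r₁), so r₂ = r₁·10^((L₁−L₂)/20).
r₂ = 8.6·10^((82−75)/20) = 8.6·10^(7.0/20) = 19.25 m.

19.3 m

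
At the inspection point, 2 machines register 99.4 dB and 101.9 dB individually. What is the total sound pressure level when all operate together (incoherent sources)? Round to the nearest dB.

104 dB

Incoherent sources combine by intensity addition: L_total = 10·log₁₀(Σ 10^(L_i/10)).
Σ 10^(L/10) = 10^(99.4/10) + 10^(101.9/10) = 2.420e+10.
L_total = 10·log₁₀(2.420e+10) = 103.84 dB.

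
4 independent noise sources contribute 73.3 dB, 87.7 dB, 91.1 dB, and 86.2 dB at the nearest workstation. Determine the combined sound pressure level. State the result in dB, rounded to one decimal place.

Incoherent sources combine by intensity addition: L_total = 10·log₁₀(Σ 10^(L_i/10)).
Σ 10^(L/10) = 10^(73.3/10) + 10^(87.7/10) + 10^(91.1/10) + 10^(86.2/10) = 2.315e+09.
L_total = 10·log₁₀(2.315e+09) = 93.65 dB.

93.6 dB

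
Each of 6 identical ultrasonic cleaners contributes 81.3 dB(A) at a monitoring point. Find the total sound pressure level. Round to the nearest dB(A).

89 dB(A)

N identical incoherent sources raise the level by 10·log₁₀ N.
L_total = 81.3 + 10·log₁₀(6) = 81.3 + 7.782 = 89.08 dB(A).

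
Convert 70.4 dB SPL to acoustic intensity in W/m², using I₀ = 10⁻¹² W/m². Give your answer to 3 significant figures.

I = I₀·10^(L/10) = 10⁻¹² × 10^(70.4/10) = 10^(-4.960).

1.10e-05 W/m²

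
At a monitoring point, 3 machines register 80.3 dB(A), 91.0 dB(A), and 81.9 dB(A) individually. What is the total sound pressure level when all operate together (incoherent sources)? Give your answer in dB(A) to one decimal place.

91.8 dB(A)

For uncorrelated sources the intensities add, so convert each level to linear form, sum, and take 10·log₁₀ of the total.
Σ 10^(L/10) = 10^(80.3/10) + 10^(91.0/10) + 10^(81.9/10) = 1.521e+09.
L_total = 10·log₁₀(1.521e+09) = 91.82 dB(A).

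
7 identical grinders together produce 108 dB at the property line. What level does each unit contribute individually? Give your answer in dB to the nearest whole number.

For N identical incoherent sources L_total = L₁ + 10·log₁₀ N, so L₁ = 108 − 10·log₁₀(7) = 108 − 8.451.

100 dB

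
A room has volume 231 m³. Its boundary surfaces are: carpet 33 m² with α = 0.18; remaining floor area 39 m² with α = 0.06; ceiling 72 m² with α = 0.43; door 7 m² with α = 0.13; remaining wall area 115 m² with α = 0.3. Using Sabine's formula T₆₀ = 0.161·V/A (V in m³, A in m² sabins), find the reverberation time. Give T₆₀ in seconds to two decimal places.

Summing Sᵢαᵢ: 33·0.18 + 39·0.06 + 72·0.43 + 7·0.13 + 115·0.3 = 74.65 m².
T₆₀ = 0.161 × 231 / 74.65 = 0.498 s.

0.50 s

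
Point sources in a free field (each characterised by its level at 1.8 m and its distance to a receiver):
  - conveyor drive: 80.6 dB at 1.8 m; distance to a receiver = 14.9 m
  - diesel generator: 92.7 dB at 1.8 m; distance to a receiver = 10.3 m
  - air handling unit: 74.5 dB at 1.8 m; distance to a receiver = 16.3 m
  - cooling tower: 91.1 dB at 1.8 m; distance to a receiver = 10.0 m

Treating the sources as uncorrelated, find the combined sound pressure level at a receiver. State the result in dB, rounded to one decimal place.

Propagate each source to the receiver with L = L_ref − 20·log₁₀(r/r_ref), then add intensities.
conveyor drive: 80.6 − 20·log₁₀(14.9/1.8) = 80.6 − 18.36 = 62.24 dB.
diesel generator: 92.7 − 20·log₁₀(10.3/1.8) = 92.7 − 15.15 = 77.55 dB.
air handling unit: 74.5 − 20·log₁₀(16.3/1.8) = 74.5 − 19.14 = 55.36 dB.
cooling tower: 91.1 − 20·log₁₀(10.0/1.8) = 91.1 − 14.89 = 76.21 dB.
Σ 10^(L/10) = 1.006e+08 → L_total = 10·log₁₀(1.006e+08) = 80.03 dB.

80.0 dB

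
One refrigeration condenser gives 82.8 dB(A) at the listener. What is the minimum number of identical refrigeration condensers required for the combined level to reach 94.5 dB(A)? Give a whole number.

The shortfall is 94.5 − 82.8 = 11.7 dB, and N units add 10·log₁₀ N, so need 10·log₁₀ N ≥ 11.7.
N ≥ 10^(11.7/10) = 14.791, so N = 15.

15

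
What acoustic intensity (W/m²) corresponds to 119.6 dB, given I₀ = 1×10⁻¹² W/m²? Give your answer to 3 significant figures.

0.912 W/m²

I = I₀·10^(L/10) = 10⁻¹² × 10^(119.6/10) = 10^(-0.040).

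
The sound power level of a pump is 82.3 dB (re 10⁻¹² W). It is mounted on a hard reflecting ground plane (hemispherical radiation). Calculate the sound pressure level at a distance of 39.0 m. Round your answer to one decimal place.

L_p = L_w − 10·log₁₀(2π·r²) with r = 39.0 m.
2π·r² = 9557 m², 10·log₁₀ of that is 39.803 dB.
L_p = 82.3 − 39.803 = 42.50 dB.

42.5 dB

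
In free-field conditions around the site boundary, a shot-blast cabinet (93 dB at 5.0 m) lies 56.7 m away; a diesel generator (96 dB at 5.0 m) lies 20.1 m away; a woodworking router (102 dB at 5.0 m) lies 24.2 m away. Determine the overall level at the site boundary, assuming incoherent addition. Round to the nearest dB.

90 dB

Propagate each source to the receiver with L = L_ref − 20·log₁₀(r/r_ref), then add intensities.
shot-blast cabinet: 93 − 20·log₁₀(56.7/5.0) = 93 − 21.09 = 71.91 dB.
diesel generator: 96 − 20·log₁₀(20.1/5.0) = 96 − 12.08 = 83.92 dB.
woodworking router: 102 − 20·log₁₀(24.2/5.0) = 102 − 13.70 = 88.30 dB.
Σ 10^(L/10) = 9.384e+08 → L_total = 10·log₁₀(9.384e+08) = 89.72 dB.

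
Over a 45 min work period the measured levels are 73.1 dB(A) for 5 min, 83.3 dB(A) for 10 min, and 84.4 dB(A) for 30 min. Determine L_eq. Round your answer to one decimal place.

Weight each interval's intensity by its duration and average over T = 45 min:
Σ tᵢ·10^(Lᵢ/10) = 5·10^(73.1/10) + 10·10^(83.3/10) + 30·10^(84.4/10) = 1.050e+10.
L_eq = 10·log₁₀(1.050e+10/45) = 83.68 dB(A).

83.7 dB(A)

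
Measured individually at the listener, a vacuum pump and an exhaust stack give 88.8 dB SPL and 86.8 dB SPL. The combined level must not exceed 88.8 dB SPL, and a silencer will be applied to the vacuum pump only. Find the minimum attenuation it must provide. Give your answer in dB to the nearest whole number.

The untreated sources together contribute 10^(86.8/10) = 4.786e+08, i.e. 86.80 dB SPL.
To meet 88.8 dB SPL overall, the treated vacuum pump may contribute at most 10^(88.8/10) − 4.786e+08 = 2.799e+08, i.e. 84.47 dB SPL.
Required insertion loss = 88.8 − 84.47 = 4.33 dB.

4 dB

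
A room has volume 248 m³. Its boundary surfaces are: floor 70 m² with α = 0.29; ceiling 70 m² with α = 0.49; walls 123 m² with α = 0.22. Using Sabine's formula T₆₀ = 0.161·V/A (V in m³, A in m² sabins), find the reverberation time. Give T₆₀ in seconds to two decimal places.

0.49 s

Total absorption A = 70·0.29 + 70·0.49 + 123·0.22 = 81.66 m² sabins.
T₆₀ = 0.161·V/A = 0.161·248/81.66 = 0.489 s.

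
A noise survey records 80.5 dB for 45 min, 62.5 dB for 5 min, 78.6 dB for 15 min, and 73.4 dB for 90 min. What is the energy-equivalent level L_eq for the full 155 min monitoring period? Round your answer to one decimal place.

77.2 dB

L_eq = 10·log₁₀[(1/T)·Σ tᵢ·10^(Lᵢ/10)] with T = 155 min.
Σ tᵢ·10^(Lᵢ/10) = 45·10^(80.5/10) + 5·10^(62.5/10) + 15·10^(78.6/10) + 90·10^(73.4/10) = 8.114e+09.
L_eq = 10·log₁₀(8.114e+09/155) = 77.19 dB.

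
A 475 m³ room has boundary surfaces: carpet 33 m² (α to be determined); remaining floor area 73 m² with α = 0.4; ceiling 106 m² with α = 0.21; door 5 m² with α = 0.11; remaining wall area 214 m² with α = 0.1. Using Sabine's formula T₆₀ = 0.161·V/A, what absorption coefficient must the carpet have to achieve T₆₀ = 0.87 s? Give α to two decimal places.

0.44

A = 0.161·V/T₆₀ = 0.161·475/0.87 = 87.90 m² sabins.
Absorption from the other surfaces = 73·0.4 + 106·0.21 + 5·0.11 + 214·0.1 = 73.41 m², so the carpet must supply 14.49 m² over 33 m².
α = 14.49/33 = 0.439.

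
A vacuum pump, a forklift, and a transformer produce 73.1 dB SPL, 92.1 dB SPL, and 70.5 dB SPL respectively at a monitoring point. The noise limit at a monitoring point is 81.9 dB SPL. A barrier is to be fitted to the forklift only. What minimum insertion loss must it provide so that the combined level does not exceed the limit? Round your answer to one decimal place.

11.2 dB

The untreated sources together contribute 10^(73.1/10) + 10^(70.5/10) = 3.164e+07, i.e. 75.00 dB SPL.
The limit corresponds to 10^(81.9/10) = 1.549e+08; subtracting the fixed part leaves 1.232e+08 for the forklift, i.e. 80.91 dB SPL.
Required insertion loss = 92.1 − 80.91 = 11.19 dB.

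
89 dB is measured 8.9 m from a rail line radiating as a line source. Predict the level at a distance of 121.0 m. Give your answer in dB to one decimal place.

Line-source attenuation: ΔL = 10·log₁₀(r₂/r₁) = 10·log₁₀(121.0/8.9) = 11.334 dB.
L₂ = 89 − 10·log₁₀(121.0/8.9) = 89 − 11.334 = 77.67 dB.

77.7 dB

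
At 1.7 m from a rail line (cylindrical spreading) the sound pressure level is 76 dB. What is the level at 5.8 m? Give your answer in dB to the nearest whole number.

71 dB

For a line source, L₂ = L₁ − 10·log₁₀(r₂/r₁).
L₂ = 76 − 10·log₁₀(5.8/1.7) = 76 − 5.330 = 70.67 dB.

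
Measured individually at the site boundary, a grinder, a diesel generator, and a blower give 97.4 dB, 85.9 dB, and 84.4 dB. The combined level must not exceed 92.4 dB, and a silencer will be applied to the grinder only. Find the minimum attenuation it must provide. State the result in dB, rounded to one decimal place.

Everything except the grinder sums to 10^(85.9/10) + 10^(84.4/10) = 6.645e+08 in linear terms, 88.22 dB.
The limit corresponds to 10^(92.4/10) = 1.738e+09; subtracting the fixed part leaves 1.073e+09 for the grinder, i.e. 90.31 dB.
Required insertion loss = 97.4 − 90.31 = 7.09 dB.

7.1 dB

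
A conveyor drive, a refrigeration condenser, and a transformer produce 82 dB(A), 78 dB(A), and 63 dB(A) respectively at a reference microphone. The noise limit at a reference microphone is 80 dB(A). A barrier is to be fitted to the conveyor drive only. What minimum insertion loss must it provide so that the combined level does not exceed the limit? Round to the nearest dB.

The untreated sources together contribute 10^(78/10) + 10^(63/10) = 6.509e+07, i.e. 78.14 dB(A).
To meet 80 dB(A) overall, the treated conveyor drive may contribute at most 10^(80/10) − 6.509e+07 = 3.491e+07, i.e. 75.43 dB(A).
Required insertion loss = 82 − 75.43 = 6.57 dB.

7 dB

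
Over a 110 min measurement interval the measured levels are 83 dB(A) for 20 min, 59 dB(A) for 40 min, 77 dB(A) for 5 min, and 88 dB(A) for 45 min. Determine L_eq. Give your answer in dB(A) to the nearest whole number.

85 dB(A)

Weight each interval's intensity by its duration and average over T = 110 min:
Σ tᵢ·10^(Lᵢ/10) = 20·10^(83/10) + 40·10^(59/10) + 5·10^(77/10) + 45·10^(88/10) = 3.267e+10.
L_eq = 10·log₁₀(3.267e+10/110) = 84.73 dB(A).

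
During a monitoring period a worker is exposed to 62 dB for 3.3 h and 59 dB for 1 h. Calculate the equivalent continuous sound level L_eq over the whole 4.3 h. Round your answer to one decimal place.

The energy average is taken in the linear domain: L_eq = 10·log₁₀[(Σ tᵢ·10^(Lᵢ/10))/T], T = 4.3 h.
Σ tᵢ·10^(Lᵢ/10) = 3.3·10^(62/10) + 1·10^(59/10) = 6.024e+06.
L_eq = 10·log₁₀(6.024e+06/4.3) = 61.46 dB.

61.5 dB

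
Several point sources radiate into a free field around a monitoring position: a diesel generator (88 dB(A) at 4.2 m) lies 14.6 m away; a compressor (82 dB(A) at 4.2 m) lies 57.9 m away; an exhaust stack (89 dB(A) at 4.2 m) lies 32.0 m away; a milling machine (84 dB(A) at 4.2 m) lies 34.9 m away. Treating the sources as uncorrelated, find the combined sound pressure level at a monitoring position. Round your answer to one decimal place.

78.5 dB(A)

First find each source's level at the receiver (point-source: −20·log₁₀(r/r_ref)), then combine on an intensity basis.
diesel generator: 88 − 20·log₁₀(14.6/4.2) = 88 − 10.82 = 77.18 dB(A).
compressor: 82 − 20·log₁₀(57.9/4.2) = 82 − 22.79 = 59.21 dB(A).
exhaust stack: 89 − 20·log₁₀(32.0/4.2) = 89 − 17.64 = 71.36 dB(A).
milling machine: 84 − 20·log₁₀(34.9/4.2) = 84 − 18.39 = 65.61 dB(A).
Σ 10^(L/10) = 7.037e+07 → L_total = 10·log₁₀(7.037e+07) = 78.47 dB(A).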